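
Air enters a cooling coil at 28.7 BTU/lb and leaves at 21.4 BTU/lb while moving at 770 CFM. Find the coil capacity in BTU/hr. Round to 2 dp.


Q = 4.5 * 770 * (28.7 - 21.4) = 25294.50 BTU/hr

25294.50 BTU/hr


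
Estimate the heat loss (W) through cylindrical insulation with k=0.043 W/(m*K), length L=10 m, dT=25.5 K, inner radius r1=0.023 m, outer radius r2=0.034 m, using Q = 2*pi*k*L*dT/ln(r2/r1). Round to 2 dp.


Q = 2*pi*0.043*10*25.5/ln(0.034/0.023) = 176.26 W

176.26 W


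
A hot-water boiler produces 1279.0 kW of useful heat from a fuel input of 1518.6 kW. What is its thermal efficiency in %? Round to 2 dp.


eta = (1279.0/1518.6)*100 = 84.22 %

84.22 %


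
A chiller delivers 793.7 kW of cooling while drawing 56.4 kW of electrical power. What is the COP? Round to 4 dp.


COP = 793.7 / 56.4 = 14.0727

14.0727


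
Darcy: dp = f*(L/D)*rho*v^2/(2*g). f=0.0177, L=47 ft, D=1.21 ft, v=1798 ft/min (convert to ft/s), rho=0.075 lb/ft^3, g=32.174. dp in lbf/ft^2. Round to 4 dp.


v_fps = 1798/60 = 29.9667 ft/s
dp = 0.0177*(47/1.21)*0.075*29.9667^2/(2*32.174) = 0.7196 lbf/ft^2

0.7196 lbf/ft^2


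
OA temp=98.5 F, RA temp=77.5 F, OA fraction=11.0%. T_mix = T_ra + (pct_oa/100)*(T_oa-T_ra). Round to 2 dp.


T_mix = 77.5 + (11.0/100)*(98.5-77.5) = 79.81 F

79.81 F


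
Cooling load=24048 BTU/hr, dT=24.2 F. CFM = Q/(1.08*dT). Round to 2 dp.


CFM = 24048 / (1.08 * 24.2) = 920.11

920.11 CFM


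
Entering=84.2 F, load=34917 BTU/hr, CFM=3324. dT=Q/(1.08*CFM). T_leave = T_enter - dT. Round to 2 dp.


dT = 34917/(1.08*3324) = 9.7264
T_leave = 84.2 - 9.7264 = 74.47 F

74.47 F


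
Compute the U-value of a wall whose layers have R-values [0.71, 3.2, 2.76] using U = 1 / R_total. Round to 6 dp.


R_total = 0.71 + 3.2 + 2.76 = 6.67
U = 1/6.67 = 0.149925

0.149925


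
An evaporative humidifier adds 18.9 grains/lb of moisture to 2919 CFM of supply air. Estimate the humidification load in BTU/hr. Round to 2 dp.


Q = 0.68 * 2919 * 18.9 = 37514.99 BTU/hr

37514.99 BTU/hr


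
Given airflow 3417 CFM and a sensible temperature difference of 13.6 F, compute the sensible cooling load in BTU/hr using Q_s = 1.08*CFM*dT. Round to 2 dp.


Q = 1.08 * 3417 * 13.6 = 50188.90 BTU/hr

50188.90 BTU/hr


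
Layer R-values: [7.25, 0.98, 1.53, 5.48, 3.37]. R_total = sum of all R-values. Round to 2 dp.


R_total = 7.25 + 0.98 + 1.53 + 5.48 + 3.37 = 18.61

18.61


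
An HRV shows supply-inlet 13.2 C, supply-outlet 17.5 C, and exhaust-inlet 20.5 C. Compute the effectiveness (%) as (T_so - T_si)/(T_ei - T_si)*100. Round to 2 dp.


eff = (17.5-13.2)/(20.5-13.2)*100 = 58.90 %

58.90 %


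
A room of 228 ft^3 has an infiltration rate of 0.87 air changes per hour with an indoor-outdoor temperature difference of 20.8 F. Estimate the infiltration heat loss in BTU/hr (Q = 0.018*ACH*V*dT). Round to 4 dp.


Q = 0.018 * 0.87 * 228 * 20.8 = 74.2660 BTU/hr

74.2660 BTU/hr


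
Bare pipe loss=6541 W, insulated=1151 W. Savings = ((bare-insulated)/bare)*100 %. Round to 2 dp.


Savings = ((6541-1151)/6541)*100 = 82.40 %

82.40 %


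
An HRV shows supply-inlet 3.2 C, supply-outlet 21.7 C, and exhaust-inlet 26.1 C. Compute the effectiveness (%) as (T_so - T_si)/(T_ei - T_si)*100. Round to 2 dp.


eff = (21.7-3.2)/(26.1-3.2)*100 = 80.79 %

80.79 %


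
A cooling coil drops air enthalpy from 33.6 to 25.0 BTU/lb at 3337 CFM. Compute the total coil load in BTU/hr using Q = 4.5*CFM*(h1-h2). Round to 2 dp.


Q = 4.5 * 3337 * (33.6 - 25.0) = 129141.90 BTU/hr

129141.90 BTU/hr


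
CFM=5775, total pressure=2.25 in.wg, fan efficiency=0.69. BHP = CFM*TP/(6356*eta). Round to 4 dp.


BHP = 5775 * 2.25 / (6356 * 0.69) = 2.9628 hp

2.9628 hp


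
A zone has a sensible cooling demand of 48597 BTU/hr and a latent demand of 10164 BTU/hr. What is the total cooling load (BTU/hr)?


Qt = 48597 + 10164 = 58761 BTU/hr

58761 BTU/hr


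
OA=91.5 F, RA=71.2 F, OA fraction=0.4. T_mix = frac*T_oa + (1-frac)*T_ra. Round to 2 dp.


T_mix = 0.4*91.5 + 0.6*71.2 = 79.32 F

79.32 F


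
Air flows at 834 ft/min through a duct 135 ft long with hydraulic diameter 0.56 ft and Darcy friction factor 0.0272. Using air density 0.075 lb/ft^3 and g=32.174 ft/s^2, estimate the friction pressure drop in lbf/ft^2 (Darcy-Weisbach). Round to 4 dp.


v_fps = 834/60 = 13.9 ft/s
dp = 0.0272*(135/0.56)*0.075*13.9^2/(2*32.174) = 1.4766 lbf/ft^2

1.4766 lbf/ft^2


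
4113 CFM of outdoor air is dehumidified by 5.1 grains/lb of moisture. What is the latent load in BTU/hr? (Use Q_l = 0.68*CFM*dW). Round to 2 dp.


Q = 0.68 * 4113 * 5.1 = 14263.88 BTU/hr

14263.88 BTU/hr


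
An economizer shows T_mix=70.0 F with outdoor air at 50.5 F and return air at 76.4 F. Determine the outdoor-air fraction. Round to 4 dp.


frac = (70.0 - 76.4) / (50.5 - 76.4) = 0.2471

0.2471


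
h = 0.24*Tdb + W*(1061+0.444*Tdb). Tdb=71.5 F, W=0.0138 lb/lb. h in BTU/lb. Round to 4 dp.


h = 0.24*71.5 + 0.0138*(1061+0.444*71.5) = 32.2399 BTU/lb

32.2399 BTU/lb


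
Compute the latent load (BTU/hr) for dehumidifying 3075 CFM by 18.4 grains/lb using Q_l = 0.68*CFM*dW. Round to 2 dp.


Q = 0.68 * 3075 * 18.4 = 38474.40 BTU/hr

38474.40 BTU/hr


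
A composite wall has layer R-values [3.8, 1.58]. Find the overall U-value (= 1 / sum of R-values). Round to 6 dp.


R_total = 3.8 + 1.58 = 5.38
U = 1/5.38 = 0.185874

0.185874


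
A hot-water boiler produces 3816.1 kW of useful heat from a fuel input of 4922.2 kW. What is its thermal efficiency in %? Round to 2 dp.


eta = (3816.1/4922.2)*100 = 77.53 %

77.53 %


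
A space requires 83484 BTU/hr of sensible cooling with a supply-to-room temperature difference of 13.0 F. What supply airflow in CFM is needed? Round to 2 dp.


CFM = 83484 / (1.08 * 13.0) = 5946.15

5946.15 CFM


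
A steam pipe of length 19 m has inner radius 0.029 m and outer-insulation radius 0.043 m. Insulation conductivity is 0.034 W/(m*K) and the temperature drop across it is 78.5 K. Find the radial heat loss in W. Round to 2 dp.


Q = 2*pi*0.034*19*78.5/ln(0.043/0.029) = 808.89 W

808.89 W


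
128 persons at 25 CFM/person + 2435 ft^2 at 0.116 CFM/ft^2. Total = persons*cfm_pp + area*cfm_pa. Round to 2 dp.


Total = 128*25 + 2435*0.116 = 3482.46 CFM

3482.46 CFM


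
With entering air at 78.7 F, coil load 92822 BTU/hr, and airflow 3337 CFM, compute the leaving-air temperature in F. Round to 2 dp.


dT = 92822/(1.08*3337) = 25.7556
T_leave = 78.7 - 25.7556 = 52.94 F

52.94 F


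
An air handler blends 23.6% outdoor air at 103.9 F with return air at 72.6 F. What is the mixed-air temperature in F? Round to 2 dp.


T_mix = 72.6 + (23.6/100)*(103.9-72.6) = 79.99 F

79.99 F


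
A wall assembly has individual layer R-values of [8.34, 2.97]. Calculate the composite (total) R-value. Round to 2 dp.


R_total = 8.34 + 2.97 = 11.31

11.31


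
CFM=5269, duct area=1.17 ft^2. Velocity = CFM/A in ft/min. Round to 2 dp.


V = 5269 / 1.17 = 4503.42 ft/min

4503.42 ft/min


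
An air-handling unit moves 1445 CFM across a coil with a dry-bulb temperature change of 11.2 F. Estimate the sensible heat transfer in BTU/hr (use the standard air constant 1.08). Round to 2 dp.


Q = 1.08 * 1445 * 11.2 = 17478.72 BTU/hr

17478.72 BTU/hr


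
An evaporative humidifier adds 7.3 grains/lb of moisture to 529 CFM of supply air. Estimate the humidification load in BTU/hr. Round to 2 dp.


Q = 0.68 * 529 * 7.3 = 2625.96 BTU/hr

2625.96 BTU/hr


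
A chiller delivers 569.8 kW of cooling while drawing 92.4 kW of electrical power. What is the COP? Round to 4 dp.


COP = 569.8 / 92.4 = 6.1667

6.1667


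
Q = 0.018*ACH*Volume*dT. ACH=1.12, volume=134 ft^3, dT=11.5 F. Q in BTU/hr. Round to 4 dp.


Q = 0.018 * 1.12 * 134 * 11.5 = 31.0666 BTU/hr

31.0666 BTU/hr


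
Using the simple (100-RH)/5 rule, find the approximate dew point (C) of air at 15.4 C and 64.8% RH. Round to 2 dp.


Td = 15.4 - (100-64.8)/5 = 8.36 C

8.36 C


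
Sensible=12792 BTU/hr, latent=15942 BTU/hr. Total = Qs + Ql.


Qt = 12792 + 15942 = 28734 BTU/hr

28734 BTU/hr


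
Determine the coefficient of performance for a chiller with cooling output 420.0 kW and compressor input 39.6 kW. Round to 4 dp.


COP = 420.0 / 39.6 = 10.6061

10.6061


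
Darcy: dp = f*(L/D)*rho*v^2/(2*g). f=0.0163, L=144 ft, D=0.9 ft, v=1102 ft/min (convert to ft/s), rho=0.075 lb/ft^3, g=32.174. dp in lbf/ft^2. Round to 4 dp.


v_fps = 1102/60 = 18.3667 ft/s
dp = 0.0163*(144/0.9)*0.075*18.3667^2/(2*32.174) = 1.0254 lbf/ft^2

1.0254 lbf/ft^2


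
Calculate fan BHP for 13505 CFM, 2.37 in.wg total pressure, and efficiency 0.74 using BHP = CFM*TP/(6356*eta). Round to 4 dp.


BHP = 13505 * 2.37 / (6356 * 0.74) = 6.8050 hp

6.8050 hp


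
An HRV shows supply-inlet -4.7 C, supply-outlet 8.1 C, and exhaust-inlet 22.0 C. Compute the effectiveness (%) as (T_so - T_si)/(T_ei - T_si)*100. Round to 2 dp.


eff = (8.1-(-4.7))/(22.0-(-4.7))*100 = 47.94 %

47.94 %


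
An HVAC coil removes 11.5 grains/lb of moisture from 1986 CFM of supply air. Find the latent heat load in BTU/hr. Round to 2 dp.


Q = 0.68 * 1986 * 11.5 = 15530.52 BTU/hr

15530.52 BTU/hr


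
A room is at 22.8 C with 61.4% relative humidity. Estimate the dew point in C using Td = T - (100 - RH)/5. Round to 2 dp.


Td = 22.8 - (100-61.4)/5 = 15.08 C

15.08 C


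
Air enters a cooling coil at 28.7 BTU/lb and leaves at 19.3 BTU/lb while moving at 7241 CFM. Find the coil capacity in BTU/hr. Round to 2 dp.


Q = 4.5 * 7241 * (28.7 - 19.3) = 306294.30 BTU/hr

306294.30 BTU/hr


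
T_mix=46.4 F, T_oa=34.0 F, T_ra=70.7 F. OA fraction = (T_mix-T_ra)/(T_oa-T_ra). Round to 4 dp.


frac = (46.4 - 70.7) / (34.0 - 70.7) = 0.6621

0.6621


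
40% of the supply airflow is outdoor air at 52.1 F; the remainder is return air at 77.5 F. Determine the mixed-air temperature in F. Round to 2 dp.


T_mix = 0.4*52.1 + 0.6*77.5 = 67.34 F

67.34 F


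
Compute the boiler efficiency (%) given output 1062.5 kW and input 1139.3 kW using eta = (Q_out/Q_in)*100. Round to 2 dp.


eta = (1062.5/1139.3)*100 = 93.26 %

93.26 %


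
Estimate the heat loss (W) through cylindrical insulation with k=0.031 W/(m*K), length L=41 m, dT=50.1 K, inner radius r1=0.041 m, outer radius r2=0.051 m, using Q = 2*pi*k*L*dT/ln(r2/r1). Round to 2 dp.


Q = 2*pi*0.031*41*50.1/ln(0.051/0.041) = 1833.17 W

1833.17 W


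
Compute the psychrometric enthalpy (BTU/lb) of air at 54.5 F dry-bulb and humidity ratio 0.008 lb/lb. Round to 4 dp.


h = 0.24*54.5 + 0.008*(1061+0.444*54.5) = 21.7616 BTU/lb

21.7616 BTU/lb


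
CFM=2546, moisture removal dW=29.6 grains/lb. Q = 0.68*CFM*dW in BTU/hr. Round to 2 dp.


Q = 0.68 * 2546 * 29.6 = 51245.89 BTU/hr

51245.89 BTU/hr


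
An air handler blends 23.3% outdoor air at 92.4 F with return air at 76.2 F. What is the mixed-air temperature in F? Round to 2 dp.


T_mix = 76.2 + (23.3/100)*(92.4-76.2) = 79.97 F

79.97 F


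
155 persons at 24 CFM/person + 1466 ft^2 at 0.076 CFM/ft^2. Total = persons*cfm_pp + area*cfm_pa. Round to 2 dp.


Total = 155*24 + 1466*0.076 = 3831.42 CFM

3831.42 CFM


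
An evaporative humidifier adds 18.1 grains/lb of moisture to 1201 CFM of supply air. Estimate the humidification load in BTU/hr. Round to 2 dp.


Q = 0.68 * 1201 * 18.1 = 14781.91 BTU/hr

14781.91 BTU/hr


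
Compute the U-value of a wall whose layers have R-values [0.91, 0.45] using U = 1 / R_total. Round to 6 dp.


R_total = 0.91 + 0.45 = 1.36
U = 1/1.36 = 0.735294

0.735294


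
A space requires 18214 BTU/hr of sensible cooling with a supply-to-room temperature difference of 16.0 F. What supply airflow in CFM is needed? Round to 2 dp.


CFM = 18214 / (1.08 * 16.0) = 1054.05

1054.05 CFM


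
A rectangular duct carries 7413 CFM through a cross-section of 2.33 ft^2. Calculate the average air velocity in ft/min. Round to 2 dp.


V = 7413 / 2.33 = 3181.55 ft/min

3181.55 ft/min


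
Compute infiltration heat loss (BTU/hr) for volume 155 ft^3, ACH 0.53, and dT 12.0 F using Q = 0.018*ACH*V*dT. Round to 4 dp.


Q = 0.018 * 0.53 * 155 * 12.0 = 17.7444 BTU/hr

17.7444 BTU/hr


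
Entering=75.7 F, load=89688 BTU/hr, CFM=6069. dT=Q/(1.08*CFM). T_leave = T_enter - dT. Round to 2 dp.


dT = 89688/(1.08*6069) = 13.6834
T_leave = 75.7 - 13.6834 = 62.02 F

62.02 F


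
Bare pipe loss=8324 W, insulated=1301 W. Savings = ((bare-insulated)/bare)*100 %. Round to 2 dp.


Savings = ((8324-1301)/8324)*100 = 84.37 %

84.37 %


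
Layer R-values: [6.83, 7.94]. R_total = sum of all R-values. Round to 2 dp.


R_total = 6.83 + 7.94 = 14.77

14.77


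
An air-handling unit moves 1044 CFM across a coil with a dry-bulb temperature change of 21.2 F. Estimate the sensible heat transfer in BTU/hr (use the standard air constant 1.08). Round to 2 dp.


Q = 1.08 * 1044 * 21.2 = 23903.42 BTU/hr

23903.42 BTU/hr


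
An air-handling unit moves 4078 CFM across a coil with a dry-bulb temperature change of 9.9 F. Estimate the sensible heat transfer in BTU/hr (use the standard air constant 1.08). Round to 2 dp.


Q = 1.08 * 4078 * 9.9 = 43601.98 BTU/hr

43601.98 BTU/hr


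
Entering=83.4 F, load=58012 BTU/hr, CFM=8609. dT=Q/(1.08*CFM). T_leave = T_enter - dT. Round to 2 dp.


dT = 58012/(1.08*8609) = 6.2394
T_leave = 83.4 - 6.2394 = 77.16 F

77.16 F


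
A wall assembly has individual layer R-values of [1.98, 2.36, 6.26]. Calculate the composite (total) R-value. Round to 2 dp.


R_total = 1.98 + 2.36 + 6.26 = 10.60

10.60


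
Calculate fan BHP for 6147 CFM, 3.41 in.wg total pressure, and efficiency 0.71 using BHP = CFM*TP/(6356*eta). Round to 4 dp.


BHP = 6147 * 3.41 / (6356 * 0.71) = 4.6449 hp

4.6449 hp


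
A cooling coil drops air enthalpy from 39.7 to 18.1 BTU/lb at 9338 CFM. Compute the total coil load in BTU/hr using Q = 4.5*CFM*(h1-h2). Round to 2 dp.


Q = 4.5 * 9338 * (39.7 - 18.1) = 907653.60 BTU/hr

907653.60 BTU/hr


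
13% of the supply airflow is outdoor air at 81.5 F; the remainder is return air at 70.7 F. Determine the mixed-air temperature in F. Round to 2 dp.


T_mix = 0.13*81.5 + 0.87*70.7 = 72.10 F

72.10 F


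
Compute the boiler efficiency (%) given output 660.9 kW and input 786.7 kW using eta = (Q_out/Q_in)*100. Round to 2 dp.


eta = (660.9/786.7)*100 = 84.01 %

84.01 %


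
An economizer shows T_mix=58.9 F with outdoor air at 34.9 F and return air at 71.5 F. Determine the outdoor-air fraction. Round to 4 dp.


frac = (58.9 - 71.5) / (34.9 - 71.5) = 0.3443

0.3443


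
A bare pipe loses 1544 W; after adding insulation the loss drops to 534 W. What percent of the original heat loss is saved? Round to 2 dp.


Savings = ((1544-534)/1544)*100 = 65.41 %

65.41 %


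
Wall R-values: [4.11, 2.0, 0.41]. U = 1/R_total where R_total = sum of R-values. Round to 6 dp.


R_total = 4.11 + 2.0 + 0.41 = 6.52
U = 1/6.52 = 0.153374

0.153374


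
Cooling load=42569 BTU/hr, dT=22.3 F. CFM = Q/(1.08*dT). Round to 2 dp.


CFM = 42569 / (1.08 * 22.3) = 1767.52

1767.52 CFM


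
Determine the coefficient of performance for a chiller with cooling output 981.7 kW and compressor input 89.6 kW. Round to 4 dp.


COP = 981.7 / 89.6 = 10.9565

10.9565


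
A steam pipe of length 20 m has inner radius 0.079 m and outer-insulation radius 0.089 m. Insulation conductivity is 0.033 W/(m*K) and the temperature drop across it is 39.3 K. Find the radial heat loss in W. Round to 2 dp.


Q = 2*pi*0.033*20*39.3/ln(0.089/0.079) = 1367.36 W

1367.36 W


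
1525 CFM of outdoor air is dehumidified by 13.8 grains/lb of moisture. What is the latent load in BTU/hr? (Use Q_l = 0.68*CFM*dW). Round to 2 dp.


Q = 0.68 * 1525 * 13.8 = 14310.60 BTU/hr

14310.60 BTU/hr


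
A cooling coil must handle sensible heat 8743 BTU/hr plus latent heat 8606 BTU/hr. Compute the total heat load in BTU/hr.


Qt = 8743 + 8606 = 17349 BTU/hr

17349 BTU/hr


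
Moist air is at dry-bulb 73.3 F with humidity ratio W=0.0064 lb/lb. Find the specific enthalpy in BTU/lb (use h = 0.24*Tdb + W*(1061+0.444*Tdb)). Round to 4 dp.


h = 0.24*73.3 + 0.0064*(1061+0.444*73.3) = 24.5907 BTU/lb

24.5907 BTU/lb


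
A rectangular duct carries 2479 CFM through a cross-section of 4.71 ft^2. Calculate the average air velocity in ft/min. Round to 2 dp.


V = 2479 / 4.71 = 526.33 ft/min

526.33 ft/min


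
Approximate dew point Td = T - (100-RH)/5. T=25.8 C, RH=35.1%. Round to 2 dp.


Td = 25.8 - (100-35.1)/5 = 12.82 C

12.82 C


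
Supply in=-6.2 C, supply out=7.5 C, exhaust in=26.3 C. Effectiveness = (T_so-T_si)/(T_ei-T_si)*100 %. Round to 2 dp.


eff = (7.5-(-6.2))/(26.3-(-6.2))*100 = 42.15 %

42.15 %


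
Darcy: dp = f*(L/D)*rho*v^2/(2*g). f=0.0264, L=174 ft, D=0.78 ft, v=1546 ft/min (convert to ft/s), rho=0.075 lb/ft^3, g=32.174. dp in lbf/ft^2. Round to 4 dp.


v_fps = 1546/60 = 25.7667 ft/s
dp = 0.0264*(174/0.78)*0.075*25.7667^2/(2*32.174) = 4.5572 lbf/ft^2

4.5572 lbf/ft^2


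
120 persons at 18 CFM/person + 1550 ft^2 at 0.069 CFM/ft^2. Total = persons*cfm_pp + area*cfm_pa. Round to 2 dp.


Total = 120*18 + 1550*0.069 = 2266.95 CFM

2266.95 CFM


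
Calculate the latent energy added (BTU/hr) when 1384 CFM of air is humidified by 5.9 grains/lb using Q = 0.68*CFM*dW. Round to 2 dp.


Q = 0.68 * 1384 * 5.9 = 5552.61 BTU/hr

5552.61 BTU/hr


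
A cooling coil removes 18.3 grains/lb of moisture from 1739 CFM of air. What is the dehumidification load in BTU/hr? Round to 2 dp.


Q = 0.68 * 1739 * 18.3 = 21640.12 BTU/hr

21640.12 BTU/hr


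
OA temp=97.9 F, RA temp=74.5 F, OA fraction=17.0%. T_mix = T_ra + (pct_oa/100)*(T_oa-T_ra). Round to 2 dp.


T_mix = 74.5 + (17.0/100)*(97.9-74.5) = 78.48 F

78.48 F


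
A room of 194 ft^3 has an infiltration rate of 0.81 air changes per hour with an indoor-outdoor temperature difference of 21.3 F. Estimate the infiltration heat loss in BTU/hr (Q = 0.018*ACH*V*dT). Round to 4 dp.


Q = 0.018 * 0.81 * 194 * 21.3 = 60.2475 BTU/hr

60.2475 BTU/hr


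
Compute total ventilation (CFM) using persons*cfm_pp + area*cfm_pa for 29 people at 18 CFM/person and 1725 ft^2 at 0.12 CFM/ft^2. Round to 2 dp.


Total = 29*18 + 1725*0.12 = 729.00 CFM

729.00 CFM


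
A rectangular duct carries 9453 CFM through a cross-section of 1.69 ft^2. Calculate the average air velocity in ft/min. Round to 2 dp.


V = 9453 / 1.69 = 5593.49 ft/min

5593.49 ft/min


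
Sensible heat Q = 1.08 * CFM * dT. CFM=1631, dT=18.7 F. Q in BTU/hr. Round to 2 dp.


Q = 1.08 * 1631 * 18.7 = 32939.68 BTU/hr

32939.68 BTU/hr


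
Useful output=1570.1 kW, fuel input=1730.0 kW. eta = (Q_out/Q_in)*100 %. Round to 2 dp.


eta = (1570.1/1730.0)*100 = 90.76 %

90.76 %


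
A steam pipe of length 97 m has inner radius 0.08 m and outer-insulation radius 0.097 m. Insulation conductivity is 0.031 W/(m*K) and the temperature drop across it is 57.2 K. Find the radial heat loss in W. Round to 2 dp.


Q = 2*pi*0.031*97*57.2/ln(0.097/0.08) = 5608.71 W

5608.71 W


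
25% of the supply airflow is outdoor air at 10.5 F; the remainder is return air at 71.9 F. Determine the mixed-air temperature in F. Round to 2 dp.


T_mix = 0.25*10.5 + 0.75*71.9 = 56.55 F

56.55 F


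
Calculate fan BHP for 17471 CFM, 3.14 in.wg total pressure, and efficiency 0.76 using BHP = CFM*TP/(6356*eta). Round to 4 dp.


BHP = 17471 * 3.14 / (6356 * 0.76) = 11.3566 hp

11.3566 hp


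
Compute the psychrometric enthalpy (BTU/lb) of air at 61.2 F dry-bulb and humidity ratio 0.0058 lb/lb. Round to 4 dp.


h = 0.24*61.2 + 0.0058*(1061+0.444*61.2) = 20.9994 BTU/lb

20.9994 BTU/lb


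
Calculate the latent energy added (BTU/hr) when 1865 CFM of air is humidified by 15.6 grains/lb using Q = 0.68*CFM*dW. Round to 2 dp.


Q = 0.68 * 1865 * 15.6 = 19783.92 BTU/hr

19783.92 BTU/hr


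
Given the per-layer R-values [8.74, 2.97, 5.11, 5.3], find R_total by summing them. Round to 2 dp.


R_total = 8.74 + 2.97 + 5.11 + 5.3 = 22.12

22.12


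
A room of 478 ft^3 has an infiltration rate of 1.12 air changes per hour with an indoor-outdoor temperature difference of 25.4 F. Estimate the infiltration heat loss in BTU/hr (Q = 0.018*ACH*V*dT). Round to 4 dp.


Q = 0.018 * 1.12 * 478 * 25.4 = 244.7666 BTU/hr

244.7666 BTU/hr


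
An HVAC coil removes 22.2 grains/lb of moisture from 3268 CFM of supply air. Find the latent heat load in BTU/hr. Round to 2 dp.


Q = 0.68 * 3268 * 22.2 = 49333.73 BTU/hr

49333.73 BTU/hr


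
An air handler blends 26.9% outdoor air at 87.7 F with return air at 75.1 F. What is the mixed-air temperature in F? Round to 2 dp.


T_mix = 75.1 + (26.9/100)*(87.7-75.1) = 78.49 F

78.49 F


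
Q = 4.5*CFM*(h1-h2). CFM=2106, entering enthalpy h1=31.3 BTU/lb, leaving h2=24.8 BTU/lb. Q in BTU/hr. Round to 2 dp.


Q = 4.5 * 2106 * (31.3 - 24.8) = 61600.50 BTU/hr

61600.50 BTU/hr


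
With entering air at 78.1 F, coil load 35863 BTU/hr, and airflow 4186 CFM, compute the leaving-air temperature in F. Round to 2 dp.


dT = 35863/(1.08*4186) = 7.9327
T_leave = 78.1 - 7.9327 = 70.17 F

70.17 F


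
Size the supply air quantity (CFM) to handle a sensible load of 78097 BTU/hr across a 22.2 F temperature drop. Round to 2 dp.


CFM = 78097 / (1.08 * 22.2) = 3257.30

3257.30 CFM


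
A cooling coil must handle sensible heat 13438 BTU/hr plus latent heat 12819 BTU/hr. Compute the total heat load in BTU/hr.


Qt = 13438 + 12819 = 26257 BTU/hr

26257 BTU/hr


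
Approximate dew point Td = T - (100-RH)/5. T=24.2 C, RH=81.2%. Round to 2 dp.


Td = 24.2 - (100-81.2)/5 = 20.44 C

20.44 C


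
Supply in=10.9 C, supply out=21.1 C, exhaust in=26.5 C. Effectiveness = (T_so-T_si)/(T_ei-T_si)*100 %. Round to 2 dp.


eff = (21.1-10.9)/(26.5-10.9)*100 = 65.38 %

65.38 %


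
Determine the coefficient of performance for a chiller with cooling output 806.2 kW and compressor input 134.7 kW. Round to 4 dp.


COP = 806.2 / 134.7 = 5.9852

5.9852


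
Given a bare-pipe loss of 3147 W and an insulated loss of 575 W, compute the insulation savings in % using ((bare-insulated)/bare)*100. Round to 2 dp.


Savings = ((3147-575)/3147)*100 = 81.73 %

81.73 %


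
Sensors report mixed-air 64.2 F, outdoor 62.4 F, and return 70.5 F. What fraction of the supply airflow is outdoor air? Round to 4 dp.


frac = (64.2 - 70.5) / (62.4 - 70.5) = 0.7778

0.7778


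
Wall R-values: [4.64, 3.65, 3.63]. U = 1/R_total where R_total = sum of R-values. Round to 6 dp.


R_total = 4.64 + 3.65 + 3.63 = 11.92
U = 1/11.92 = 0.083893

0.083893


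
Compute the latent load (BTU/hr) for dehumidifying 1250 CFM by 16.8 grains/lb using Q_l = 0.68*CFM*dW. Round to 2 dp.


Q = 0.68 * 1250 * 16.8 = 14280.00 BTU/hr

14280.00 BTU/hr


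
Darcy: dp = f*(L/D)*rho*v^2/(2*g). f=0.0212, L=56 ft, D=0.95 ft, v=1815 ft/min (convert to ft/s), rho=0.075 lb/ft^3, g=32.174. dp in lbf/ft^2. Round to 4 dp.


v_fps = 1815/60 = 30.25 ft/s
dp = 0.0212*(56/0.95)*0.075*30.25^2/(2*32.174) = 1.3328 lbf/ft^2

1.3328 lbf/ft^2


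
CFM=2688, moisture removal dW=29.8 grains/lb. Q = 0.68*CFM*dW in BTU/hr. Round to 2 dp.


Q = 0.68 * 2688 * 29.8 = 54469.63 BTU/hr

54469.63 BTU/hr


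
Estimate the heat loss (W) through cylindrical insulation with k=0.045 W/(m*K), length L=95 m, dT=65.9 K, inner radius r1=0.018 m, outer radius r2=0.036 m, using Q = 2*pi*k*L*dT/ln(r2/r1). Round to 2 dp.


Q = 2*pi*0.045*95*65.9/ln(0.036/0.018) = 2553.74 W

2553.74 W


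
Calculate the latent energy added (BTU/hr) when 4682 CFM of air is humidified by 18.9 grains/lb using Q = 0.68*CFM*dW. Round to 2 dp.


Q = 0.68 * 4682 * 18.9 = 60173.06 BTU/hr

60173.06 BTU/hr


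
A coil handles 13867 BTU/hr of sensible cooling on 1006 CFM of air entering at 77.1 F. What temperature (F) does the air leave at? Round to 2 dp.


dT = 13867/(1.08*1006) = 12.7632
T_leave = 77.1 - 12.7632 = 64.34 F

64.34 F


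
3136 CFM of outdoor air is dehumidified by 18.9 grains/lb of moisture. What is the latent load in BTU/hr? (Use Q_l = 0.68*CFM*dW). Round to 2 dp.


Q = 0.68 * 3136 * 18.9 = 40303.87 BTU/hr

40303.87 BTU/hr


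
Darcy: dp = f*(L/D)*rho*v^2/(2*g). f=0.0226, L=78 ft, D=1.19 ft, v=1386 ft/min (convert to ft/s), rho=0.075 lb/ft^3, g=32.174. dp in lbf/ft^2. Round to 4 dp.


v_fps = 1386/60 = 23.1 ft/s
dp = 0.0226*(78/1.19)*0.075*23.1^2/(2*32.174) = 0.9213 lbf/ft^2

0.9213 lbf/ft^2


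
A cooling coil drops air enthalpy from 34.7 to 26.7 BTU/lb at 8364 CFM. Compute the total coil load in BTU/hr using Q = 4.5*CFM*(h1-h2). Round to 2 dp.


Q = 4.5 * 8364 * (34.7 - 26.7) = 301104.00 BTU/hr

301104.00 BTU/hr


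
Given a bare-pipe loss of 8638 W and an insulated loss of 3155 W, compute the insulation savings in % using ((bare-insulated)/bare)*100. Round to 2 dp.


Savings = ((8638-3155)/8638)*100 = 63.48 %

63.48 %


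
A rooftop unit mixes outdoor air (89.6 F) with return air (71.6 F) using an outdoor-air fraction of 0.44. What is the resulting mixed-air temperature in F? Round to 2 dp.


T_mix = 0.44*89.6 + 0.56*71.6 = 79.52 F

79.52 F


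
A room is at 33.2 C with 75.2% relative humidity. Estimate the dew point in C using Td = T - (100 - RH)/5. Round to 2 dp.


Td = 33.2 - (100-75.2)/5 = 28.24 C

28.24 C


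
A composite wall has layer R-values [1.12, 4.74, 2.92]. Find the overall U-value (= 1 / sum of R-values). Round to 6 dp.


R_total = 1.12 + 4.74 + 2.92 = 8.78
U = 1/8.78 = 0.113895

0.113895


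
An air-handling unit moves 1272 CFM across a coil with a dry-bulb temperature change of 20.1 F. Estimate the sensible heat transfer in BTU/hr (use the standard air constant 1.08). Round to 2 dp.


Q = 1.08 * 1272 * 20.1 = 27612.58 BTU/hr

27612.58 BTU/hr


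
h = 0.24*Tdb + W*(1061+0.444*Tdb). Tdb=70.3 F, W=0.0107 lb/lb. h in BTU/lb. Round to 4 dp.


h = 0.24*70.3 + 0.0107*(1061+0.444*70.3) = 28.5587 BTU/lb

28.5587 BTU/lb


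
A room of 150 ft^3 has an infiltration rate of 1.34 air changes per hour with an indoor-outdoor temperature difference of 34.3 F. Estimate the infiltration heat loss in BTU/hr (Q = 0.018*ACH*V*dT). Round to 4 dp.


Q = 0.018 * 1.34 * 150 * 34.3 = 124.0974 BTU/hr

124.0974 BTU/hr


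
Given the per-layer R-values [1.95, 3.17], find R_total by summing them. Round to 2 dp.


R_total = 1.95 + 3.17 = 5.12

5.12


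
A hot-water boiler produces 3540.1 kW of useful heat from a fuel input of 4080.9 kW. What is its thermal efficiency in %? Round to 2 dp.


eta = (3540.1/4080.9)*100 = 86.75 %

86.75 %


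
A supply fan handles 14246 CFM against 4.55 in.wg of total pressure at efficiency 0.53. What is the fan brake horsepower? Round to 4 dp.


BHP = 14246 * 4.55 / (6356 * 0.53) = 19.2418 hp

19.2418 hp


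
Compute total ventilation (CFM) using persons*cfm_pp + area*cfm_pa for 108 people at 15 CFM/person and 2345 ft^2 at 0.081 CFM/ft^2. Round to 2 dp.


Total = 108*15 + 2345*0.081 = 1809.95 CFM

1809.95 CFM


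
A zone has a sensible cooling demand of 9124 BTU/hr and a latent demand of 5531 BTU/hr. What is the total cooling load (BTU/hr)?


Qt = 9124 + 5531 = 14655 BTU/hr

14655 BTU/hr


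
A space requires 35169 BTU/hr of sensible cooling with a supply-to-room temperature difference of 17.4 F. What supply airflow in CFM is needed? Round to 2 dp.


CFM = 35169 / (1.08 * 17.4) = 1871.49

1871.49 CFM


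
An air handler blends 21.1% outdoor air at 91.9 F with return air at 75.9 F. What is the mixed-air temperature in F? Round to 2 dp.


T_mix = 75.9 + (21.1/100)*(91.9-75.9) = 79.28 F

79.28 F


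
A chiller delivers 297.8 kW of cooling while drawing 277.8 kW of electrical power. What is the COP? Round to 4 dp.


COP = 297.8 / 277.8 = 1.0720

1.0720


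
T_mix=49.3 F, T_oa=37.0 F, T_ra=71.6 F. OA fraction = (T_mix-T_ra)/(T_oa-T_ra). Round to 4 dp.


frac = (49.3 - 71.6) / (37.0 - 71.6) = 0.6445

0.6445


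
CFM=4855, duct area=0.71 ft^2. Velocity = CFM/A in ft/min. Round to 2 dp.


V = 4855 / 0.71 = 6838.03 ft/min

6838.03 ft/min


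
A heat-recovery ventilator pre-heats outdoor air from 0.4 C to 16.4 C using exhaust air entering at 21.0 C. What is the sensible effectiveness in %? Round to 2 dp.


eff = (16.4-0.4)/(21.0-0.4)*100 = 77.67 %

77.67 %


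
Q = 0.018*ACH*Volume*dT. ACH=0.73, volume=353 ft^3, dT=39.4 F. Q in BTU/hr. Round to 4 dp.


Q = 0.018 * 0.73 * 353 * 39.4 = 182.7537 BTU/hr

182.7537 BTU/hr


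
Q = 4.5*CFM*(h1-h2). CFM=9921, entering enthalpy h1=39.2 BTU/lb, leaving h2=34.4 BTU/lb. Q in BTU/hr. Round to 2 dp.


Q = 4.5 * 9921 * (39.2 - 34.4) = 214293.60 BTU/hr

214293.60 BTU/hr


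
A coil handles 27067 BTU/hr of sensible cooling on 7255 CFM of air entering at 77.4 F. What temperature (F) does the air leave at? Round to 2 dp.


dT = 27067/(1.08*7255) = 3.4545
T_leave = 77.4 - 3.4545 = 73.95 F

73.95 F


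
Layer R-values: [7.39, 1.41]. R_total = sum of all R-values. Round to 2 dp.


R_total = 7.39 + 1.41 = 8.80

8.80


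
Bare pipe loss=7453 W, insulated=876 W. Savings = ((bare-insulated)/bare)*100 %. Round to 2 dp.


Savings = ((7453-876)/7453)*100 = 88.25 %

88.25 %


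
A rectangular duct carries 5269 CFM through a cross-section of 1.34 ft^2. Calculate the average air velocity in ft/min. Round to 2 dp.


V = 5269 / 1.34 = 3932.09 ft/min

3932.09 ft/min


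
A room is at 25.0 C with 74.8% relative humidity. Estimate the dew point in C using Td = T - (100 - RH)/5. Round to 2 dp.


Td = 25.0 - (100-74.8)/5 = 19.96 C

19.96 C


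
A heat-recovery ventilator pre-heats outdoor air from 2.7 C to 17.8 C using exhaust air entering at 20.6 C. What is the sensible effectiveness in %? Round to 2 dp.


eff = (17.8-2.7)/(20.6-2.7)*100 = 84.36 %

84.36 %


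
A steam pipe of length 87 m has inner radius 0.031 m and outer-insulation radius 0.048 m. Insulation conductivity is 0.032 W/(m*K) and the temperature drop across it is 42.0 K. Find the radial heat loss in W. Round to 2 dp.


Q = 2*pi*0.032*87*42.0/ln(0.048/0.031) = 1680.37 W

1680.37 W


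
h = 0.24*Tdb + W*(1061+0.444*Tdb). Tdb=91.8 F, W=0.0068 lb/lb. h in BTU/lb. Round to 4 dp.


h = 0.24*91.8 + 0.0068*(1061+0.444*91.8) = 29.5240 BTU/lb

29.5240 BTU/lb


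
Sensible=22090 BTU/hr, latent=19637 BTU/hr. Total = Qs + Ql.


Qt = 22090 + 19637 = 41727 BTU/hr

41727 BTU/hr


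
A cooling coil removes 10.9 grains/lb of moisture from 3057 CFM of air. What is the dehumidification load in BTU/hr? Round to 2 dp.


Q = 0.68 * 3057 * 10.9 = 22658.48 BTU/hr

22658.48 BTU/hr


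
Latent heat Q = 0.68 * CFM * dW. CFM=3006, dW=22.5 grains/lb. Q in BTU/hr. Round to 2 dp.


Q = 0.68 * 3006 * 22.5 = 45991.80 BTU/hr

45991.80 BTU/hr


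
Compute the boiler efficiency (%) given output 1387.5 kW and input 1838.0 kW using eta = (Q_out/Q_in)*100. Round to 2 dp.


eta = (1387.5/1838.0)*100 = 75.49 %

75.49 %


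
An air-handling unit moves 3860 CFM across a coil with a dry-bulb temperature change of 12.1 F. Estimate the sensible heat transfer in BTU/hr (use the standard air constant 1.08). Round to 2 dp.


Q = 1.08 * 3860 * 12.1 = 50442.48 BTU/hr

50442.48 BTU/hr


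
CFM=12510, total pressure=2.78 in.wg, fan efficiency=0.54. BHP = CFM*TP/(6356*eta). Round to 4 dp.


BHP = 12510 * 2.78 / (6356 * 0.54) = 10.1327 hp

10.1327 hp


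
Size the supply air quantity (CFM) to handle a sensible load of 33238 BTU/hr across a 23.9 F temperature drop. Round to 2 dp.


CFM = 33238 / (1.08 * 23.9) = 1287.70

1287.70 CFM


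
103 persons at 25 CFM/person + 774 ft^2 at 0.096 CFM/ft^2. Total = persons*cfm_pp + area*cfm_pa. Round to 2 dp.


Total = 103*25 + 774*0.096 = 2649.30 CFM

2649.30 CFM


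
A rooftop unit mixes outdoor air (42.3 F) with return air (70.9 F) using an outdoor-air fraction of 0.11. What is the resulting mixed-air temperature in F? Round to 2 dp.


T_mix = 0.11*42.3 + 0.89*70.9 = 67.75 F

67.75 F


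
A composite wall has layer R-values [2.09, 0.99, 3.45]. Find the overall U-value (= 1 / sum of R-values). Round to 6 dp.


R_total = 2.09 + 0.99 + 3.45 = 6.53
U = 1/6.53 = 0.153139

0.153139


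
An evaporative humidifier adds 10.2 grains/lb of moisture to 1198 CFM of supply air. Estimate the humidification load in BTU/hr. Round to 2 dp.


Q = 0.68 * 1198 * 10.2 = 8309.33 BTU/hr

8309.33 BTU/hr


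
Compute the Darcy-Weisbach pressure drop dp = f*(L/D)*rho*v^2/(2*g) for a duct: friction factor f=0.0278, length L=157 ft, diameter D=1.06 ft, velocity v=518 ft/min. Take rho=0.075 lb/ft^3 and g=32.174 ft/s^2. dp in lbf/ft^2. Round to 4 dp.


v_fps = 518/60 = 8.6333 ft/s
dp = 0.0278*(157/1.06)*0.075*8.6333^2/(2*32.174) = 0.3577 lbf/ft^2

0.3577 lbf/ft^2


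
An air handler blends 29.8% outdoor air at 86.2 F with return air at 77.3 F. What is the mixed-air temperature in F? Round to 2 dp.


T_mix = 77.3 + (29.8/100)*(86.2-77.3) = 79.95 F

79.95 F


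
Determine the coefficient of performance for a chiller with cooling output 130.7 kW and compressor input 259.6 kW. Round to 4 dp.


COP = 130.7 / 259.6 = 0.5035

0.5035


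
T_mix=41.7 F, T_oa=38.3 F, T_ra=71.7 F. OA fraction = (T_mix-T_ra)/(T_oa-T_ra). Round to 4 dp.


frac = (41.7 - 71.7) / (38.3 - 71.7) = 0.8982

0.8982


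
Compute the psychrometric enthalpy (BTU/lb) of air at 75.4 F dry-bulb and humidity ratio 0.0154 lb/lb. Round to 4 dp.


h = 0.24*75.4 + 0.0154*(1061+0.444*75.4) = 34.9510 BTU/lb

34.9510 BTU/lb


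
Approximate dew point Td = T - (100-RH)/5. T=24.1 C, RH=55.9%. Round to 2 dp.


Td = 24.1 - (100-55.9)/5 = 15.28 C

15.28 C


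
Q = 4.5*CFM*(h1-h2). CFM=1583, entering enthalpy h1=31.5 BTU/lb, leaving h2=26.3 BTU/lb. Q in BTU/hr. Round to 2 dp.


Q = 4.5 * 1583 * (31.5 - 26.3) = 37042.20 BTU/hr

37042.20 BTU/hr


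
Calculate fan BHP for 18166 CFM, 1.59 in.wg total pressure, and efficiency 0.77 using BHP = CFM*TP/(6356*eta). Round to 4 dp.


BHP = 18166 * 1.59 / (6356 * 0.77) = 5.9018 hp

5.9018 hp


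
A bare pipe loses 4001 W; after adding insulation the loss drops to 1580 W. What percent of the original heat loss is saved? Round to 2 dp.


Savings = ((4001-1580)/4001)*100 = 60.51 %

60.51 %


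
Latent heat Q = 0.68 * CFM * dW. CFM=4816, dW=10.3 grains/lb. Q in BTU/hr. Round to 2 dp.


Q = 0.68 * 4816 * 10.3 = 33731.26 BTU/hr

33731.26 BTU/hr


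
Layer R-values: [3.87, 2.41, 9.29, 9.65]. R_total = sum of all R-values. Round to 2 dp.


R_total = 3.87 + 2.41 + 9.29 + 9.65 = 25.22

25.22


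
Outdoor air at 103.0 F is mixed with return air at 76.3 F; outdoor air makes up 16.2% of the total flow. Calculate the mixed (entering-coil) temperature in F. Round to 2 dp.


T_mix = 76.3 + (16.2/100)*(103.0-76.3) = 80.63 F

80.63 F


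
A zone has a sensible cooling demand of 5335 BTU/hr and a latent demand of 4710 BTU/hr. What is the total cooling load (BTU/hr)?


Qt = 5335 + 4710 = 10045 BTU/hr

10045 BTU/hr


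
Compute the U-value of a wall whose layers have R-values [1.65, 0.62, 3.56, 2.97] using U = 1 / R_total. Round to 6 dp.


R_total = 1.65 + 0.62 + 3.56 + 2.97 = 8.80
U = 1/8.80 = 0.113636

0.113636


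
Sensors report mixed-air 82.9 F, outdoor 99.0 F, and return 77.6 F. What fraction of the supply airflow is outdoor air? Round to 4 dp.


frac = (82.9 - 77.6) / (99.0 - 77.6) = 0.2477

0.2477


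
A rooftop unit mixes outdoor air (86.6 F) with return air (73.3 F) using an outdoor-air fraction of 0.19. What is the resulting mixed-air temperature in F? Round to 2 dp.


T_mix = 0.19*86.6 + 0.81*73.3 = 75.83 F

75.83 F


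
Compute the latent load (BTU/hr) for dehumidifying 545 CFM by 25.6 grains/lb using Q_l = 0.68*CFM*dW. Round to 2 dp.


Q = 0.68 * 545 * 25.6 = 9487.36 BTU/hr

9487.36 BTU/hr


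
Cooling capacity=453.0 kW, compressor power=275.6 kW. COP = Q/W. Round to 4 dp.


COP = 453.0 / 275.6 = 1.6437

1.6437


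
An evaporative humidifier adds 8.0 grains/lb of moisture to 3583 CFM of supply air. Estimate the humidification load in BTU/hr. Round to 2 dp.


Q = 0.68 * 3583 * 8.0 = 19491.52 BTU/hr

19491.52 BTU/hr


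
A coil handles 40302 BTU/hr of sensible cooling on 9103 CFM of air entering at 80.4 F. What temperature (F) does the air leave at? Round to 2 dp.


dT = 40302/(1.08*9103) = 4.0994
T_leave = 80.4 - 4.0994 = 76.30 F

76.30 F


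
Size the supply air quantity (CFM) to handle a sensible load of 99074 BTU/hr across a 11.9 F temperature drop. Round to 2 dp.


CFM = 99074 / (1.08 * 11.9) = 7708.84

7708.84 CFM


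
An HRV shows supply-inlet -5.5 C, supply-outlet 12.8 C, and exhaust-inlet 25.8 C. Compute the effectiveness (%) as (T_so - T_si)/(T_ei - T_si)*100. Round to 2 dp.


eff = (12.8-(-5.5))/(25.8-(-5.5))*100 = 58.47 %

58.47 %


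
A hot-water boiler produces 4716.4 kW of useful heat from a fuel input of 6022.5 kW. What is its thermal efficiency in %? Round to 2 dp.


eta = (4716.4/6022.5)*100 = 78.31 %

78.31 %


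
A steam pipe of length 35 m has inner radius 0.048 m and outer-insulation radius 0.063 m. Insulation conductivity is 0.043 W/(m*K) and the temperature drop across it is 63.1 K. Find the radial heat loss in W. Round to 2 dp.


Q = 2*pi*0.043*35*63.1/ln(0.063/0.048) = 2194.23 W

2194.23 W


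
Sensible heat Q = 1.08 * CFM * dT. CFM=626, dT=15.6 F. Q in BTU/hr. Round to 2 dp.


Q = 1.08 * 626 * 15.6 = 10546.85 BTU/hr

10546.85 BTU/hr


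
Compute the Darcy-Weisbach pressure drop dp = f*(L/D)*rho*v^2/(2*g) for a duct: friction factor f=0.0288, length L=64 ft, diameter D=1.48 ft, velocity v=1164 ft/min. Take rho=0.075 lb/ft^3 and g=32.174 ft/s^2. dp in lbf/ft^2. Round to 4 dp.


v_fps = 1164/60 = 19.4 ft/s
dp = 0.0288*(64/1.48)*0.075*19.4^2/(2*32.174) = 0.5463 lbf/ft^2

0.5463 lbf/ft^2


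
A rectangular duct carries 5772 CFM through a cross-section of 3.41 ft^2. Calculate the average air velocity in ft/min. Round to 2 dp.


V = 5772 / 3.41 = 1692.67 ft/min

1692.67 ft/min


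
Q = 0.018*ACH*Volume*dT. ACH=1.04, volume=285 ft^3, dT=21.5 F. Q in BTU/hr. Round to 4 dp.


Q = 0.018 * 1.04 * 285 * 21.5 = 114.7068 BTU/hr

114.7068 BTU/hr


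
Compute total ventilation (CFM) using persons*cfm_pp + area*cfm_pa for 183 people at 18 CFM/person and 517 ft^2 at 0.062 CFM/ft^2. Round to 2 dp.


Total = 183*18 + 517*0.062 = 3326.05 CFM

3326.05 CFM


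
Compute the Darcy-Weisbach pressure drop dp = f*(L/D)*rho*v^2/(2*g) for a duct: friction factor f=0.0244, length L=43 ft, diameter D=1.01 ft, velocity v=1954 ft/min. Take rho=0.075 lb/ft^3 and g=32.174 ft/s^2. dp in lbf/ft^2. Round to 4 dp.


v_fps = 1954/60 = 32.5667 ft/s
dp = 0.0244*(43/1.01)*0.075*32.5667^2/(2*32.174) = 1.2841 lbf/ft^2

1.2841 lbf/ft^2


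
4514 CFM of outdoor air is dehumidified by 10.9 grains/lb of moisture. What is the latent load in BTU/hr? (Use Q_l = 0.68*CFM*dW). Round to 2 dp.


Q = 0.68 * 4514 * 10.9 = 33457.77 BTU/hr

33457.77 BTU/hr


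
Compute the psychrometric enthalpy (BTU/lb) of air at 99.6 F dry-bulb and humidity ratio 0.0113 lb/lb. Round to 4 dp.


h = 0.24*99.6 + 0.0113*(1061+0.444*99.6) = 36.3930 BTU/lb

36.3930 BTU/lb


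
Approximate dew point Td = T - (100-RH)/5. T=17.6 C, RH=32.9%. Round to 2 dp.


Td = 17.6 - (100-32.9)/5 = 4.18 C

4.18 C


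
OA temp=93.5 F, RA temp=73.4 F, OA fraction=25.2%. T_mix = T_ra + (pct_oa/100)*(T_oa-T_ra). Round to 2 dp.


T_mix = 73.4 + (25.2/100)*(93.5-73.4) = 78.47 F

78.47 F
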